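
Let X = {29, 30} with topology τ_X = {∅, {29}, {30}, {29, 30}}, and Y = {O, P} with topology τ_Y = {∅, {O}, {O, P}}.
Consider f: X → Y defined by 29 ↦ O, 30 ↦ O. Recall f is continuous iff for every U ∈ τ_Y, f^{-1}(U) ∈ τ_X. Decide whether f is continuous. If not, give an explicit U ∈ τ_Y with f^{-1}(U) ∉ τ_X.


f IS continuous.

Compute f^{-1}(U) for each U ∈ τ_Y:
  U = ∅: f^{-1}(U) = ∅ ∈ τ_X ✓.
  U = {O}: f^{-1}(U) = {29, 30} ∈ τ_X ✓.
  U = {O, P}: f^{-1}(U) = {29, 30} ∈ τ_X ✓.
Every preimage lies in τ_X, so f IS continuous.


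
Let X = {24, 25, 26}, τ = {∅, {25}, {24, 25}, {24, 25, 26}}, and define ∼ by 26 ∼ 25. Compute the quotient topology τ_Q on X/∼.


X/∼ = {[24], [25=26]}; |τ_Q| = 2.

Equivalence classes: [24], [25=26].
Quotient map π: X → X/∼ sends 24 ↦ [24], 25 ↦ [25=26], 26 ↦ [25=26].
For each subset V ⊆ X/∼, compute π^{-1}(V) ⊆ X and check whether π^{-1}(V) ∈ τ. V is open in τ_Q iff π^{-1}(V) ∈ τ.
  V = {}: π^{-1}(V) = ∅ ∈ τ ✓.
  V = {[24]}: π^{-1}(V) = {24} ∉ τ ✗.
  V = {[25=26]}: π^{-1}(V) = {25, 26} ∉ τ ✗.
  V = {[24], [25=26]}: π^{-1}(V) = {24, 25, 26} ∈ τ ✓.
Open sets in the quotient: τ_Q = {{}, {[24], [25=26]}} (2 elements).


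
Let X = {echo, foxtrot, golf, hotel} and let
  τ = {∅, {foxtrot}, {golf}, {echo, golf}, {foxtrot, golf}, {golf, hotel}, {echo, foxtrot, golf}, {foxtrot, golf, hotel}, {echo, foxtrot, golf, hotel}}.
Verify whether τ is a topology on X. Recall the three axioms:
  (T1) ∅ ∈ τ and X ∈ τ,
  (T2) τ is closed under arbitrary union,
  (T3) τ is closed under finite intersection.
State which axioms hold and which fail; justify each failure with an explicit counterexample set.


τ is NOT a topology on X.

Axiom (T1): ∅ ∈ τ? Yes; X ∈ τ? Yes.
Axiom (T2/T3): check pairwise unions and intersections of members of τ.
Counterexample for (T2): {echo, golf} ∪ {golf, hotel} = {echo, golf, hotel} ∉ τ. Therefore τ is NOT a topology.


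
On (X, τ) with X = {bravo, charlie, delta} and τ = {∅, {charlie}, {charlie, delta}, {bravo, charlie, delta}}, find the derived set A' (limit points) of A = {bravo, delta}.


A' = {bravo}

For each x ∈ X, list the open sets U ∈ τ with x ∈ U, then check whether U ∩ (A ∖ {x}) ≠ ∅ for every such U.
  x = bravo: opens ∋ x are {bravo, charlie, delta}; each meets A ∖ {bravo}, so x IS a limit point.
  x = charlie: open {charlie} ∋ x has {charlie} ∩ (A ∖ {charlie}) = ∅, so x is NOT a limit point.
  x = delta: open {charlie, delta} ∋ x has {charlie, delta} ∩ (A ∖ {delta}) = ∅, so x is NOT a limit point.
Collecting: A' = {bravo}.


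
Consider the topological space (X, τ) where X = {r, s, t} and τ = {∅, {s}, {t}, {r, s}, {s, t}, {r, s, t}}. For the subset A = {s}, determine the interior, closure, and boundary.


int(A) = {s}, cl(A) = {r, s}, ∂A = {r}.

Closed sets in (X, τ) are complements of opens:
  closed(X, τ) = {∅, {r}, {t}, {r, s}, {r, t}, {r, s, t}}.
int(A) = ⋃ {U ∈ τ : U ⊆ A}. Opens contained in A: ∅, {s}.
Taking the union of these: int(A) = {s}.
cl(A) = ⋂ {C closed : A ⊆ C}. Closed sets containing A: {r, s}, {r, s, t}.
Intersecting these: cl(A) = {r, s}.
∂A = cl(A) ∖ int(A) = {r, s} ∖ {s} = {r}.


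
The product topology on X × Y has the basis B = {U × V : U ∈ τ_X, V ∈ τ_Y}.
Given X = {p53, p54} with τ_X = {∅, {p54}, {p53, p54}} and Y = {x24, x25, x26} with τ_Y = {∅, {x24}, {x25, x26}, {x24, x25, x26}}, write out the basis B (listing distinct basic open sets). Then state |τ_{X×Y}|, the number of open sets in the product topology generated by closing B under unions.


Basis B = {∅ × ∅, {p54} × {x24}, {p53, p54} × {x24}, {p54} × {x25, x26}, {p54} × {x24, x25, x26}, {p53, p54} × {x25, x26}, {p53, p54} × {x24, x25, x26}}; |τ_{X×Y}| = 9.

Enumerate products U × V with U ∈ τ_X, V ∈ τ_Y (deduplicated):
  ∅ × ∅ = {} (∅)
  {p54} × {x24} = {(p54,x24)}
  {p53, p54} × {x24} = {(p53,x24), (p54,x24)}
  {p54} × {x25, x26} = {(p54,x25), (p54,x26)}
  {p54} × {x24, x25, x26} = {(p54,x24), (p54,x25), (p54,x26)}
  {p53, p54} × {x25, x26} = {(p53,x25), (p53,x26), (p54,x25), (p54,x26)}
  {p53, p54} × {x24, x25, x26} = {(p53,x24), (p53,x25), (p53,x26), (p54,x24), (p54,x25), (p54,x26)}
These 7 distinct sets form the basis B.
Close under arbitrary unions to get τ_{X×Y}; counting gives |τ_{X×Y}| = 9.


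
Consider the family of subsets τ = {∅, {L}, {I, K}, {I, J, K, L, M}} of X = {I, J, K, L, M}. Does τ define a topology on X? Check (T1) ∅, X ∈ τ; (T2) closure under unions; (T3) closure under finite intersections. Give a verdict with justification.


τ is NOT a topology on X.

Axiom (T1): ∅ ∈ τ? Yes; X ∈ τ? Yes.
Axiom (T2/T3): check pairwise unions and intersections of members of τ.
Counterexample for (T2): {L} ∪ {I, K} = {I, K, L} ∉ τ. Therefore τ is NOT a topology.


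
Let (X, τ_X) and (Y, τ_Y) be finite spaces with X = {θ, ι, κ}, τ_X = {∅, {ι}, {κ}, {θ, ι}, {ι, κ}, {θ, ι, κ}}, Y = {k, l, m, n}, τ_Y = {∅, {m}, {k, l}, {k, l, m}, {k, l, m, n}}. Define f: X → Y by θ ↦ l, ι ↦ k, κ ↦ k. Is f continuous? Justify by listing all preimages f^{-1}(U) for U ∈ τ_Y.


f IS continuous.

Compute f^{-1}(U) for each U ∈ τ_Y:
  U = ∅: f^{-1}(U) = ∅ ∈ τ_X ✓.
  U = {m}: f^{-1}(U) = ∅ ∈ τ_X ✓.
  U = {k, l}: f^{-1}(U) = {θ, ι, κ} ∈ τ_X ✓.
  U = {k, l, m}: f^{-1}(U) = {θ, ι, κ} ∈ τ_X ✓.
  U = {k, l, m, n}: f^{-1}(U) = {θ, ι, κ} ∈ τ_X ✓.
Every preimage lies in τ_X, so f IS continuous.


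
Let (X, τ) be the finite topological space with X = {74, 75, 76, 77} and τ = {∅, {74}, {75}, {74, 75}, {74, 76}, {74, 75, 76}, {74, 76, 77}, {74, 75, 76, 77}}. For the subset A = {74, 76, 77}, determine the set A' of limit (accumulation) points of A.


A' = {76, 77}

For each x ∈ X, list the open sets U ∈ τ with x ∈ U, then check whether U ∩ (A ∖ {x}) ≠ ∅ for every such U.
  x = 74: open {74} ∋ x has {74} ∩ (A ∖ {74}) = ∅, so x is NOT a limit point.
  x = 75: open {75} ∋ x has {75} ∩ (A ∖ {75}) = ∅, so x is NOT a limit point.
  x = 76: opens ∋ x are {74, 76}, {74, 75, 76}, {74, 76, 77}, {74, 75, 76, 77}; each meets A ∖ {76}, so x IS a limit point.
  x = 77: opens ∋ x are {74, 76, 77}, {74, 75, 76, 77}; each meets A ∖ {77}, so x IS a limit point.
Collecting: A' = {76, 77}.


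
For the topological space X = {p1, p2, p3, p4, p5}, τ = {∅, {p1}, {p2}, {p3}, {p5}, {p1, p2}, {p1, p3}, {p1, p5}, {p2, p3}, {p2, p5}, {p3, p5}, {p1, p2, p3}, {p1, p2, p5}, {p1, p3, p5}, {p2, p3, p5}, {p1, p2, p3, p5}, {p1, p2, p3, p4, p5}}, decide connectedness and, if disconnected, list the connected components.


(X, τ) is connected.

Find clopen sets (U ∈ τ with X ∖ U ∈ τ):
  U = ∅, X ∖ U = {p1, p2, p3, p4, p5} — both open, so U is clopen.
  U = {p1, p2, p3, p4, p5}, X ∖ U = ∅ — both open, so U is clopen.
Only trivial clopens (∅ and X) exist, so (X, τ) is connected.
Compute connected components by grouping points that agree on all clopens:
  component: {p1, p2, p3, p4, p5}


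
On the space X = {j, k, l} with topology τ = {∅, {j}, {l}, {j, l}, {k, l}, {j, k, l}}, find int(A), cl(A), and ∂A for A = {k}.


int(A) = ∅, cl(A) = {k}, ∂A = {k}.

Closed sets in (X, τ) are complements of opens:
  closed(X, τ) = {∅, {j}, {k}, {j, k}, {k, l}, {j, k, l}}.
int(A) = ⋃ {U ∈ τ : U ⊆ A}. Opens contained in A: ∅.
Taking the union of these: int(A) = ∅.
cl(A) = ⋂ {C closed : A ⊆ C}. Closed sets containing A: {k}, {j, k}, {k, l}, {j, k, l}.
Intersecting these: cl(A) = {k}.
∂A = cl(A) ∖ int(A) = {k} ∖ ∅ = {k}.


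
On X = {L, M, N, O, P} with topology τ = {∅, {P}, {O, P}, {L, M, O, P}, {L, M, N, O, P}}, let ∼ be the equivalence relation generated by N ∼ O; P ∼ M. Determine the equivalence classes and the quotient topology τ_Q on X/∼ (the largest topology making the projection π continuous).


X/∼ = {[L], [M=P], [N=O]}; |τ_Q| = 2.

Equivalence classes: [L], [M=P], [N=O].
Quotient map π: X → X/∼ sends L ↦ [L], M ↦ [M=P], N ↦ [N=O], O ↦ [N=O], P ↦ [M=P].
For each subset V ⊆ X/∼, compute π^{-1}(V) ⊆ X and check whether π^{-1}(V) ∈ τ. V is open in τ_Q iff π^{-1}(V) ∈ τ.
  V = {}: π^{-1}(V) = ∅ ∈ τ ✓.
  V = {[L]}: π^{-1}(V) = {L} ∉ τ ✗.
  V = {[M=P]}: π^{-1}(V) = {M, P} ∉ τ ✗.
  V = {[L], [M=P]}: π^{-1}(V) = {L, M, P} ∉ τ ✗.
  V = {[N=O]}: π^{-1}(V) = {N, O} ∉ τ ✗.
  V = {[L], [N=O]}: π^{-1}(V) = {L, N, O} ∉ τ ✗.
  V = {[M=P], [N=O]}: π^{-1}(V) = {M, N, O, P} ∉ τ ✗.
  V = {[L], [M=P], [N=O]}: π^{-1}(V) = {L, M, N, O, P} ∈ τ ✓.
Open sets in the quotient: τ_Q = {{}, {[L], [M=P], [N=O]}} (2 elements).


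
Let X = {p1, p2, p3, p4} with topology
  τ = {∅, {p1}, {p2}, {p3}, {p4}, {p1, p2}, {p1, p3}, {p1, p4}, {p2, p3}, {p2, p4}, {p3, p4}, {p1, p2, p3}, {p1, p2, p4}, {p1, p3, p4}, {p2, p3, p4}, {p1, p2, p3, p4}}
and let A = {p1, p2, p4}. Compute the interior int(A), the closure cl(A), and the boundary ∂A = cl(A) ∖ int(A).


int(A) = {p1, p2, p4}, cl(A) = {p1, p2, p4}, ∂A = ∅.

Closed sets in (X, τ) are complements of opens:
  closed(X, τ) = {∅, {p1}, {p2}, {p3}, {p4}, {p1, p2}, {p1, p3}, {p1, p4}, {p2, p3}, {p2, p4}, {p3, p4}, {p1, p2, p3}, {p1, p2, p4}, {p1, p3, p4}, {p2, p3, p4}, {p1, p2, p3, p4}}.
int(A) = ⋃ {U ∈ τ : U ⊆ A}. Opens contained in A: ∅, {p1}, {p2}, {p4}, {p1, p2}, {p1, p4}, {p2, p4}, {p1, p2, p4}.
Taking the union of these: int(A) = {p1, p2, p4}.
cl(A) = ⋂ {C closed : A ⊆ C}. Closed sets containing A: {p1, p2, p4}, {p1, p2, p3, p4}.
Intersecting these: cl(A) = {p1, p2, p4}.
∂A = cl(A) ∖ int(A) = {p1, p2, p4} ∖ {p1, p2, p4} = ∅.


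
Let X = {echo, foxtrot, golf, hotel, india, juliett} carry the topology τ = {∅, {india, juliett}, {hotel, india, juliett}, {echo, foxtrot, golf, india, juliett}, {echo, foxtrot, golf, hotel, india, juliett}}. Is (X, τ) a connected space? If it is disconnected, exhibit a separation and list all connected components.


(X, τ) is connected.

Find clopen sets (U ∈ τ with X ∖ U ∈ τ):
  U = ∅, X ∖ U = {echo, foxtrot, golf, hotel, india, juliett} — both open, so U is clopen.
  U = {echo, foxtrot, golf, hotel, india, juliett}, X ∖ U = ∅ — both open, so U is clopen.
Only trivial clopens (∅ and X) exist, so (X, τ) is connected.
Compute connected components by grouping points that agree on all clopens:
  component: {echo, foxtrot, golf, hotel, india, juliett}


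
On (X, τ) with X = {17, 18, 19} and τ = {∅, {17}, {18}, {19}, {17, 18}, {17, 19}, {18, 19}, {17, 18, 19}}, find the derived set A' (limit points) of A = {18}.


A' = ∅

For each x ∈ X, list the open sets U ∈ τ with x ∈ U, then check whether U ∩ (A ∖ {x}) ≠ ∅ for every such U.
  x = 17: open {17} ∋ x has {17} ∩ (A ∖ {17}) = ∅, so x is NOT a limit point.
  x = 18: open {18} ∋ x has {18} ∩ (A ∖ {18}) = ∅, so x is NOT a limit point.
  x = 19: open {19} ∋ x has {19} ∩ (A ∖ {19}) = ∅, so x is NOT a limit point.
Collecting: A' = ∅.


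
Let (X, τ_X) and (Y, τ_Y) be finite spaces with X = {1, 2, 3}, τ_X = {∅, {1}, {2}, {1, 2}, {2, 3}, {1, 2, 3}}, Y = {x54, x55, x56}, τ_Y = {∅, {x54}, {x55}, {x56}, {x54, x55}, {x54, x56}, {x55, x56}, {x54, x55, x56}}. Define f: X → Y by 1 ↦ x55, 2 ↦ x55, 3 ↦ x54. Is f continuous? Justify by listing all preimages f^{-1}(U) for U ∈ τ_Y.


f is NOT continuous.

Compute f^{-1}(U) for each U ∈ τ_Y:
  U = ∅: f^{-1}(U) = ∅ ∈ τ_X ✓.
  U = {x54}: f^{-1}(U) = {3} ∉ τ_X ✗.
  U = {x55}: f^{-1}(U) = {1, 2} ∈ τ_X ✓.
  U = {x56}: f^{-1}(U) = ∅ ∈ τ_X ✓.
  U = {x54, x55}: f^{-1}(U) = {1, 2, 3} ∈ τ_X ✓.
  U = {x54, x56}: f^{-1}(U) = {3} ∉ τ_X ✗.
  U = {x55, x56}: f^{-1}(U) = {1, 2} ∈ τ_X ✓.
  U = {x54, x55, x56}: f^{-1}(U) = {1, 2, 3} ∈ τ_X ✓.
Found U = {x54} with f^{-1}(U) = {3} not in τ_X. Therefore f is NOT continuous.


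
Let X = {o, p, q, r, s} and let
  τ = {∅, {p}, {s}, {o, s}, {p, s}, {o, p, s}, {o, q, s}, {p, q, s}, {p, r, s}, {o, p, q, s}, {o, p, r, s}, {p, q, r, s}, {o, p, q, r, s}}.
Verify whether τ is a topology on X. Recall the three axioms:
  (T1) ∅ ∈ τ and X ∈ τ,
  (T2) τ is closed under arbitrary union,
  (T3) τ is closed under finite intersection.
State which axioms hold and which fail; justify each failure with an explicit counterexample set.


τ is NOT a topology on X.

Axiom (T1): ∅ ∈ τ? Yes; X ∈ τ? Yes.
Axiom (T2/T3): check pairwise unions and intersections of members of τ.
Counterexample for (T3): {o, q, s} ∩ {p, q, s} = {q, s} ∉ τ. Therefore τ is NOT a topology.


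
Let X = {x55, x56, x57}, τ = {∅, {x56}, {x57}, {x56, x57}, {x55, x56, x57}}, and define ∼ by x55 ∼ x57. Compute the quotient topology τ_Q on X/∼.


X/∼ = {[x55=x57], [x56]}; |τ_Q| = 3.

Equivalence classes: [x55=x57], [x56].
Quotient map π: X → X/∼ sends x55 ↦ [x55=x57], x56 ↦ [x56], x57 ↦ [x55=x57].
For each subset V ⊆ X/∼, compute π^{-1}(V) ⊆ X and check whether π^{-1}(V) ∈ τ. V is open in τ_Q iff π^{-1}(V) ∈ τ.
  V = {}: π^{-1}(V) = ∅ ∈ τ ✓.
  V = {[x55=x57]}: π^{-1}(V) = {x55, x57} ∉ τ ✗.
  V = {[x56]}: π^{-1}(V) = {x56} ∈ τ ✓.
  V = {[x55=x57], [x56]}: π^{-1}(V) = {x55, x56, x57} ∈ τ ✓.
Open sets in the quotient: τ_Q = {{}, {[x56]}, {[x55=x57], [x56]}} (3 elements).


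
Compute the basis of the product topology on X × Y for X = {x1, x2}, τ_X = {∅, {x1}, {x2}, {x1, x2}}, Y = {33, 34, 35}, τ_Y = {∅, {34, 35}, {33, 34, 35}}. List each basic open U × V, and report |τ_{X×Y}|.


Basis B = {∅ × ∅, {x1} × {34, 35}, {x2} × {34, 35}, {x1} × {33, 34, 35}, {x2} × {33, 34, 35}, {x1, x2} × {34, 35}, {x1, x2} × {33, 34, 35}}; |τ_{X×Y}| = 9.

Enumerate products U × V with U ∈ τ_X, V ∈ τ_Y (deduplicated):
  ∅ × ∅ = {} (∅)
  {x1} × {34, 35} = {(x1,34), (x1,35)}
  {x2} × {34, 35} = {(x2,34), (x2,35)}
  {x1} × {33, 34, 35} = {(x1,33), (x1,34), (x1,35)}
  {x2} × {33, 34, 35} = {(x2,33), (x2,34), (x2,35)}
  {x1, x2} × {34, 35} = {(x1,34), (x1,35), (x2,34), (x2,35)}
  {x1, x2} × {33, 34, 35} = {(x1,33), (x1,34), (x1,35), (x2,33), (x2,34), (x2,35)}
These 7 distinct sets form the basis B.
Close under arbitrary unions to get τ_{X×Y}; counting gives |τ_{X×Y}| = 9.


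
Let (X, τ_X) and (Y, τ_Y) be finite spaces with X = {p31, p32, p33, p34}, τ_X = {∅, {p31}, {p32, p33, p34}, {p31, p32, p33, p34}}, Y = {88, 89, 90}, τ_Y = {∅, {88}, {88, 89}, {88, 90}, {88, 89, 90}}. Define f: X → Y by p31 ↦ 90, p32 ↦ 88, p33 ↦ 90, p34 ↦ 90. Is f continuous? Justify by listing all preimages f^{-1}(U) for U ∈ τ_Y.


f is NOT continuous.

Compute f^{-1}(U) for each U ∈ τ_Y:
  U = ∅: f^{-1}(U) = ∅ ∈ τ_X ✓.
  U = {88}: f^{-1}(U) = {p32} ∉ τ_X ✗.
  U = {88, 89}: f^{-1}(U) = {p32} ∉ τ_X ✗.
  U = {88, 90}: f^{-1}(U) = {p31, p32, p33, p34} ∈ τ_X ✓.
  U = {88, 89, 90}: f^{-1}(U) = {p31, p32, p33, p34} ∈ τ_X ✓.
Found U = {88} with f^{-1}(U) = {p32} not in τ_X. Therefore f is NOT continuous.


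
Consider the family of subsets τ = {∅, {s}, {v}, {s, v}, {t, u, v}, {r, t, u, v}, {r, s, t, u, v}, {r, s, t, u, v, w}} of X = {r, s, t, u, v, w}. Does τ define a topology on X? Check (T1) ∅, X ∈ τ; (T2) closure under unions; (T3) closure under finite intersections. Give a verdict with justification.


τ is NOT a topology on X.

Axiom (T1): ∅ ∈ τ? Yes; X ∈ τ? Yes.
Axiom (T2/T3): check pairwise unions and intersections of members of τ.
Counterexample for (T2): {s} ∪ {t, u, v} = {s, t, u, v} ∉ τ. Therefore τ is NOT a topology.


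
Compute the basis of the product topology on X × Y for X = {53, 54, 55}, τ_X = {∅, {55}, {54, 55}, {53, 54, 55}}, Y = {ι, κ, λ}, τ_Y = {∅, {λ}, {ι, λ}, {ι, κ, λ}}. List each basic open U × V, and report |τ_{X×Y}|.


Basis B = {∅ × ∅, {55} × {λ}, {54, 55} × {λ}, {55} × {ι, λ}, {53, 54, 55} × {λ}, {55} × {ι, κ, λ}, {54, 55} × {ι, λ}, {53, 54, 55} × {ι, λ}, {54, 55} × {ι, κ, λ}, {53, 54, 55} × {ι, κ, λ}}; |τ_{X×Y}| = 20.

Enumerate products U × V with U ∈ τ_X, V ∈ τ_Y (deduplicated):
  ∅ × ∅ = {} (∅)
  {55} × {λ} = {(55,λ)}
  {54, 55} × {λ} = {(54,λ), (55,λ)}
  {55} × {ι, λ} = {(55,ι), (55,λ)}
  {53, 54, 55} × {λ} = {(53,λ), (54,λ), (55,λ)}
  {55} × {ι, κ, λ} = {(55,ι), (55,κ), (55,λ)}
  {54, 55} × {ι, λ} = {(54,ι), (54,λ), (55,ι), (55,λ)}
  {53, 54, 55} × {ι, λ} = {(53,ι), (53,λ), (54,ι), (54,λ), (55,ι), (55,λ)}
  {54, 55} × {ι, κ, λ} = {(54,ι), (54,κ), (54,λ), (55,ι), (55,κ), (55,λ)}
  {53, 54, 55} × {ι, κ, λ} = {(53,ι), (53,κ), (53,λ), (54,ι), (54,κ), (54,λ), (55,ι), (55,κ), (55,λ)}
These 10 distinct sets form the basis B.
Close under arbitrary unions to get τ_{X×Y}; counting gives |τ_{X×Y}| = 20.


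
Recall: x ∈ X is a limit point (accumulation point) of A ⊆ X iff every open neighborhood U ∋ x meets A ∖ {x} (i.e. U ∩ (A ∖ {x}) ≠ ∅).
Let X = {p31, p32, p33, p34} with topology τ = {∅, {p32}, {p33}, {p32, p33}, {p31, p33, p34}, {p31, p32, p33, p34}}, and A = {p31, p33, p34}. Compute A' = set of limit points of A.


A' = {p31, p34}

For each x ∈ X, list the open sets U ∈ τ with x ∈ U, then check whether U ∩ (A ∖ {x}) ≠ ∅ for every such U.
  x = p31: opens ∋ x are {p31, p33, p34}, {p31, p32, p33, p34}; each meets A ∖ {p31}, so x IS a limit point.
  x = p32: open {p32} ∋ x has {p32} ∩ (A ∖ {p32}) = ∅, so x is NOT a limit point.
  x = p33: open {p33} ∋ x has {p33} ∩ (A ∖ {p33}) = ∅, so x is NOT a limit point.
  x = p34: opens ∋ x are {p31, p33, p34}, {p31, p32, p33, p34}; each meets A ∖ {p34}, so x IS a limit point.
Collecting: A' = {p31, p34}.


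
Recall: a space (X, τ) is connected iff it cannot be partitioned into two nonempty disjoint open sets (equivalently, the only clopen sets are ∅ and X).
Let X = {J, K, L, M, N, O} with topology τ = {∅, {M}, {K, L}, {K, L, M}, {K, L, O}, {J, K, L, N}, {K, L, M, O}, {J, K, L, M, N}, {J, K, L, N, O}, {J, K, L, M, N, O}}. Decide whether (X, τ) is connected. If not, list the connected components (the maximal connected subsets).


(X, τ) is disconnected; components = [{M}, {J, K, L, N, O}].

Find clopen sets (U ∈ τ with X ∖ U ∈ τ):
  U = ∅, X ∖ U = {J, K, L, M, N, O} — both open, so U is clopen.
  U = {M}, X ∖ U = {J, K, L, N, O} — both open, so U is clopen.
  U = {J, K, L, N, O}, X ∖ U = {M} — both open, so U is clopen.
  U = {J, K, L, M, N, O}, X ∖ U = ∅ — both open, so U is clopen.
Nontrivial clopen(s) exist: e.g. {J, K, L, N, O}. So (X, τ) is disconnected.
Compute connected components by grouping points that agree on all clopens:
  component: {M}
  component: {J, K, L, N, O}


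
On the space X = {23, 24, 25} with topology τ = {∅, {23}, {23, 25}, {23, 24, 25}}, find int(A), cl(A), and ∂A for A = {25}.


int(A) = ∅, cl(A) = {24, 25}, ∂A = {24, 25}.

Closed sets in (X, τ) are complements of opens:
  closed(X, τ) = {∅, {24}, {24, 25}, {23, 24, 25}}.
int(A) = ⋃ {U ∈ τ : U ⊆ A}. Opens contained in A: ∅.
Taking the union of these: int(A) = ∅.
cl(A) = ⋂ {C closed : A ⊆ C}. Closed sets containing A: {24, 25}, {23, 24, 25}.
Intersecting these: cl(A) = {24, 25}.
∂A = cl(A) ∖ int(A) = {24, 25} ∖ ∅ = {24, 25}.


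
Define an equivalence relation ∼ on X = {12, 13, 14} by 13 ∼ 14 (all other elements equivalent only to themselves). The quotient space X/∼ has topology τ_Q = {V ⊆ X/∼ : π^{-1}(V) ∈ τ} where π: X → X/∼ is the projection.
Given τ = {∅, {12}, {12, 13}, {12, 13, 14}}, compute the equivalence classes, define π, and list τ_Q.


X/∼ = {[12], [13=14]}; |τ_Q| = 3.

Equivalence classes: [12], [13=14].
Quotient map π: X → X/∼ sends 12 ↦ [12], 13 ↦ [13=14], 14 ↦ [13=14].
For each subset V ⊆ X/∼, compute π^{-1}(V) ⊆ X and check whether π^{-1}(V) ∈ τ. V is open in τ_Q iff π^{-1}(V) ∈ τ.
  V = {}: π^{-1}(V) = ∅ ∈ τ ✓.
  V = {[12]}: π^{-1}(V) = {12} ∈ τ ✓.
  V = {[13=14]}: π^{-1}(V) = {13, 14} ∉ τ ✗.
  V = {[12], [13=14]}: π^{-1}(V) = {12, 13, 14} ∈ τ ✓.
Open sets in the quotient: τ_Q = {{}, {[12]}, {[12], [13=14]}} (3 elements).


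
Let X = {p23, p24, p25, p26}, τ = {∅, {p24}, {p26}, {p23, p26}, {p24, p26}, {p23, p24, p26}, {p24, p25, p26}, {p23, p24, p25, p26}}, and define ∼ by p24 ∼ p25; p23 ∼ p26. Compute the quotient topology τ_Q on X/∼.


X/∼ = {[p23=p26], [p24=p25]}; |τ_Q| = 3.

Equivalence classes: [p23=p26], [p24=p25].
Quotient map π: X → X/∼ sends p23 ↦ [p23=p26], p24 ↦ [p24=p25], p25 ↦ [p24=p25], p26 ↦ [p23=p26].
For each subset V ⊆ X/∼, compute π^{-1}(V) ⊆ X and check whether π^{-1}(V) ∈ τ. V is open in τ_Q iff π^{-1}(V) ∈ τ.
  V = {}: π^{-1}(V) = ∅ ∈ τ ✓.
  V = {[p23=p26]}: π^{-1}(V) = {p23, p26} ∈ τ ✓.
  V = {[p24=p25]}: π^{-1}(V) = {p24, p25} ∉ τ ✗.
  V = {[p23=p26], [p24=p25]}: π^{-1}(V) = {p23, p24, p25, p26} ∈ τ ✓.
Open sets in the quotient: τ_Q = {{}, {[p23=p26]}, {[p23=p26], [p24=p25]}} (3 elements).


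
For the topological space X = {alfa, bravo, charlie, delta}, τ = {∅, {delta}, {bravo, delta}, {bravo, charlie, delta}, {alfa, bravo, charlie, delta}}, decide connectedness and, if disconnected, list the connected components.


(X, τ) is connected.

Find clopen sets (U ∈ τ with X ∖ U ∈ τ):
  U = ∅, X ∖ U = {alfa, bravo, charlie, delta} — both open, so U is clopen.
  U = {alfa, bravo, charlie, delta}, X ∖ U = ∅ — both open, so U is clopen.
Only trivial clopens (∅ and X) exist, so (X, τ) is connected.
Compute connected components by grouping points that agree on all clopens:
  component: {alfa, bravo, charlie, delta}


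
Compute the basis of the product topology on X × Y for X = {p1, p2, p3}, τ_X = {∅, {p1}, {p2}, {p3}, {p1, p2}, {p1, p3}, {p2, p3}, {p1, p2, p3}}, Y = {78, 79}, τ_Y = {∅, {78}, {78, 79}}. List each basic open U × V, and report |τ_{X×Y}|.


Basis B = {∅ × ∅, {p1} × {78}, {p2} × {78}, {p3} × {78}, {p1} × {78, 79}, {p1, p2} × {78}, {p1, p3} × {78}, {p2} × {78, 79}, {p2, p3} × {78}, {p3} × {78, 79}, {p1, p2, p3} × {78}, {p1, p2} × {78, 79}, {p1, p3} × {78, 79}, {p2, p3} × {78, 79}, {p1, p2, p3} × {78, 79}}; |τ_{X×Y}| = 27.

Enumerate products U × V with U ∈ τ_X, V ∈ τ_Y (deduplicated):
  ∅ × ∅ = {} (∅)
  {p1} × {78} = {(p1,78)}
  {p2} × {78} = {(p2,78)}
  {p3} × {78} = {(p3,78)}
  {p1} × {78, 79} = {(p1,78), (p1,79)}
  {p1, p2} × {78} = {(p1,78), (p2,78)}
  {p1, p3} × {78} = {(p1,78), (p3,78)}
  {p2} × {78, 79} = {(p2,78), (p2,79)}
  {p2, p3} × {78} = {(p2,78), (p3,78)}
  {p3} × {78, 79} = {(p3,78), (p3,79)}
  {p1, p2, p3} × {78} = {(p1,78), (p2,78), (p3,78)}
  {p1, p2} × {78, 79} = {(p1,78), (p1,79), (p2,78), (p2,79)}
  {p1, p3} × {78, 79} = {(p1,78), (p1,79), (p3,78), (p3,79)}
  {p2, p3} × {78, 79} = {(p2,78), (p2,79), (p3,78), (p3,79)}
  {p1, p2, p3} × {78, 79} = {(p1,78), (p1,79), (p2,78), (p2,79), (p3,78), (p3,79)}
These 15 distinct sets form the basis B.
Close under arbitrary unions to get τ_{X×Y}; counting gives |τ_{X×Y}| = 27.


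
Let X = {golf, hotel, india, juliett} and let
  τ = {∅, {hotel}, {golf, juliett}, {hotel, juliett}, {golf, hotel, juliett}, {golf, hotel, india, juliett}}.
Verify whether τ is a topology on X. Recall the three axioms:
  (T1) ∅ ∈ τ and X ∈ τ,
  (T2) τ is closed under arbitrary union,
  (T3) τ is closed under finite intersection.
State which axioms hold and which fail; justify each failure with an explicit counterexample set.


τ is NOT a topology on X.

Axiom (T1): ∅ ∈ τ? Yes; X ∈ τ? Yes.
Axiom (T2/T3): check pairwise unions and intersections of members of τ.
Counterexample for (T3): {golf, juliett} ∩ {hotel, juliett} = {juliett} ∉ τ. Therefore τ is NOT a topology.


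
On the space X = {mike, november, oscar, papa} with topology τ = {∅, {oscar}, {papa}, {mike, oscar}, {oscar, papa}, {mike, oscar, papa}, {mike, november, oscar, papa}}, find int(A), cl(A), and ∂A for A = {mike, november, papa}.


int(A) = {papa}, cl(A) = {mike, november, papa}, ∂A = {mike, november}.

Closed sets in (X, τ) are complements of opens:
  closed(X, τ) = {∅, {november}, {mike, november}, {november, papa}, {mike, november, oscar}, {mike, november, papa}, {mike, november, oscar, papa}}.
int(A) = ⋃ {U ∈ τ : U ⊆ A}. Opens contained in A: ∅, {papa}.
Taking the union of these: int(A) = {papa}.
cl(A) = ⋂ {C closed : A ⊆ C}. Closed sets containing A: {mike, november, papa}, {mike, november, oscar, papa}.
Intersecting these: cl(A) = {mike, november, papa}.
∂A = cl(A) ∖ int(A) = {mike, november, papa} ∖ {papa} = {mike, november}.


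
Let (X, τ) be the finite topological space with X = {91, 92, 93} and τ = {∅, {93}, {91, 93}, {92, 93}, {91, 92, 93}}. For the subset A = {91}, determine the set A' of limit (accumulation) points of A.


A' = ∅

For each x ∈ X, list the open sets U ∈ τ with x ∈ U, then check whether U ∩ (A ∖ {x}) ≠ ∅ for every such U.
  x = 91: open {91, 93} ∋ x has {91, 93} ∩ (A ∖ {91}) = ∅, so x is NOT a limit point.
  x = 92: open {92, 93} ∋ x has {92, 93} ∩ (A ∖ {92}) = ∅, so x is NOT a limit point.
  x = 93: open {93} ∋ x has {93} ∩ (A ∖ {93}) = ∅, so x is NOT a limit point.
Collecting: A' = ∅.


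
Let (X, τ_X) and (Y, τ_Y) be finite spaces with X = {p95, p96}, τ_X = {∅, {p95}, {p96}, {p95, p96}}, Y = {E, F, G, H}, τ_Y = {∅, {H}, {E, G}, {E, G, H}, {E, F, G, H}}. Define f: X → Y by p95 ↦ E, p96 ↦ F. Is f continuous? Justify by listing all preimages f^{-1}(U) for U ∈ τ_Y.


f IS continuous.

Compute f^{-1}(U) for each U ∈ τ_Y:
  U = ∅: f^{-1}(U) = ∅ ∈ τ_X ✓.
  U = {H}: f^{-1}(U) = ∅ ∈ τ_X ✓.
  U = {E, G}: f^{-1}(U) = {p95} ∈ τ_X ✓.
  U = {E, G, H}: f^{-1}(U) = {p95} ∈ τ_X ✓.
  U = {E, F, G, H}: f^{-1}(U) = {p95, p96} ∈ τ_X ✓.
Every preimage lies in τ_X, so f IS continuous.


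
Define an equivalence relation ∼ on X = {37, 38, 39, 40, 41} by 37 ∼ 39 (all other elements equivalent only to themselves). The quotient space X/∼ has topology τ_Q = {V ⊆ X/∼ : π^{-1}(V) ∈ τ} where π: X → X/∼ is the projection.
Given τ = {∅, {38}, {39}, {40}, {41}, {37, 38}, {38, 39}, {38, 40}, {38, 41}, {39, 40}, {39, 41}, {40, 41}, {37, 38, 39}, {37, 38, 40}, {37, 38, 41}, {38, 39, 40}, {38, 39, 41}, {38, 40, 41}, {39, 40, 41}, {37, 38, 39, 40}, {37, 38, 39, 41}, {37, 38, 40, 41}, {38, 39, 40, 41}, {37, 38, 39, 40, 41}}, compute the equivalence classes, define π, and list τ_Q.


X/∼ = {[37=39], [38], [40], [41]}; |τ_Q| = 12.

Equivalence classes: [37=39], [38], [40], [41].
Quotient map π: X → X/∼ sends 37 ↦ [37=39], 38 ↦ [38], 39 ↦ [37=39], 40 ↦ [40], 41 ↦ [41].
For each subset V ⊆ X/∼, compute π^{-1}(V) ⊆ X and check whether π^{-1}(V) ∈ τ. V is open in τ_Q iff π^{-1}(V) ∈ τ.
  V = {}: π^{-1}(V) = ∅ ∈ τ ✓.
  V = {[37=39]}: π^{-1}(V) = {37, 39} ∉ τ ✗.
  V = {[38]}: π^{-1}(V) = {38} ∈ τ ✓.
  V = {[37=39], [38]}: π^{-1}(V) = {37, 38, 39} ∈ τ ✓.
  V = {[40]}: π^{-1}(V) = {40} ∈ τ ✓.
  V = {[37=39], [40]}: π^{-1}(V) = {37, 39, 40} ∉ τ ✗.
  V = {[38], [40]}: π^{-1}(V) = {38, 40} ∈ τ ✓.
  V = {[37=39], [38], [40]}: π^{-1}(V) = {37, 38, 39, 40} ∈ τ ✓.
  V = {[41]}: π^{-1}(V) = {41} ∈ τ ✓.
  V = {[37=39], [41]}: π^{-1}(V) = {37, 39, 41} ∉ τ ✗.
  V = {[38], [41]}: π^{-1}(V) = {38, 41} ∈ τ ✓.
  V = {[37=39], [38], [41]}: π^{-1}(V) = {37, 38, 39, 41} ∈ τ ✓.
  V = {[40], [41]}: π^{-1}(V) = {40, 41} ∈ τ ✓.
  V = {[37=39], [40], [41]}: π^{-1}(V) = {37, 39, 40, 41} ∉ τ ✗.
  V = {[38], [40], [41]}: π^{-1}(V) = {38, 40, 41} ∈ τ ✓.
  V = {[37=39], [38], [40], [41]}: π^{-1}(V) = {37, 38, 39, 40, 41} ∈ τ ✓.
Open sets in the quotient: τ_Q = {{}, {[38]}, {[37=39], [38]}, {[40]}, {[38], [40]}, {[37=39], [38], [40]}, {[41]}, {[38], [41]}, {[37=39], [38], [41]}, {[40], [41]}, {[38], [40], [41]}, {[37=39], [38], [40], [41]}} (12 elements).


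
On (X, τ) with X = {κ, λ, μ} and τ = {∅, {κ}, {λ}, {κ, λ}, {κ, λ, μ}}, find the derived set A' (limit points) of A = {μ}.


A' = ∅

For each x ∈ X, list the open sets U ∈ τ with x ∈ U, then check whether U ∩ (A ∖ {x}) ≠ ∅ for every such U.
  x = κ: open {κ} ∋ x has {κ} ∩ (A ∖ {κ}) = ∅, so x is NOT a limit point.
  x = λ: open {λ} ∋ x has {λ} ∩ (A ∖ {λ}) = ∅, so x is NOT a limit point.
  x = μ: open {κ, λ, μ} ∋ x has {κ, λ, μ} ∩ (A ∖ {μ}) = ∅, so x is NOT a limit point.
Collecting: A' = ∅.


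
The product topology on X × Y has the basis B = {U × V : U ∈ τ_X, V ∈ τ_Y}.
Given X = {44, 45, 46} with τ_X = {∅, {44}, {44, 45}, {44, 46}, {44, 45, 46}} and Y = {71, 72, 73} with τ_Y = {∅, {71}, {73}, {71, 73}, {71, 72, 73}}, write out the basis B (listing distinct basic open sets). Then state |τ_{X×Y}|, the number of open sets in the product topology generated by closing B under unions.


Basis B = {∅ × ∅, {44} × {71}, {44} × {73}, {44} × {71, 73}, {44, 45} × {71}, {44, 46} × {71}, {44, 45} × {73}, {44, 46} × {73}, {44} × {71, 72, 73}, {44, 45, 46} × {71}, {44, 45, 46} × {73}, {44, 45} × {71, 73}, {44, 46} × {71, 73}, {44, 45} × {71, 72, 73}, {44, 46} × {71, 72, 73}, {44, 45, 46} × {71, 73}, {44, 45, 46} × {71, 72, 73}}; |τ_{X×Y}| = 50.

Enumerate products U × V with U ∈ τ_X, V ∈ τ_Y (deduplicated):
  ∅ × ∅ = {} (∅)
  {44} × {71} = {(44,71)}
  {44} × {73} = {(44,73)}
  {44} × {71, 73} = {(44,71), (44,73)}
  {44, 45} × {71} = {(44,71), (45,71)}
  {44, 46} × {71} = {(44,71), (46,71)}
  {44, 45} × {73} = {(44,73), (45,73)}
  {44, 46} × {73} = {(44,73), (46,73)}
  {44} × {71, 72, 73} = {(44,71), (44,72), (44,73)}
  {44, 45, 46} × {71} = {(44,71), (45,71), (46,71)}
  {44, 45, 46} × {73} = {(44,73), (45,73), (46,73)}
  {44, 45} × {71, 73} = {(44,71), (44,73), (45,71), (45,73)}
  {44, 46} × {71, 73} = {(44,71), (44,73), (46,71), (46,73)}
  {44, 45} × {71, 72, 73} = {(44,71), (44,72), (44,73), (45,71), (45,72), (45,73)}
  {44, 46} × {71, 72, 73} = {(44,71), (44,72), (44,73), (46,71), (46,72), (46,73)}
  {44, 45, 46} × {71, 73} = {(44,71), (44,73), (45,71), (45,73), (46,71), (46,73)}
  {44, 45, 46} × {71, 72, 73} = {(44,71), (44,72), (44,73), (45,71), (45,72), (45,73), (46,71), (46,72), (46,73)}
These 17 distinct sets form the basis B.
Close under arbitrary unions to get τ_{X×Y}; counting gives |τ_{X×Y}| = 50.


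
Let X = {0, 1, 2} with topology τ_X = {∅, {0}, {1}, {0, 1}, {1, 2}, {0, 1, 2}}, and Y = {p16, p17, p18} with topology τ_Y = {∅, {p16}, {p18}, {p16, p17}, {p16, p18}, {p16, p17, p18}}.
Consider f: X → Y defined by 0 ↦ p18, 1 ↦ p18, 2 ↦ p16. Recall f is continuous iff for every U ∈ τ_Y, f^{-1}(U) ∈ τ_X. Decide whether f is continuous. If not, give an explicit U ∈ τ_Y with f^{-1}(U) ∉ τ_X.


f is NOT continuous.

Compute f^{-1}(U) for each U ∈ τ_Y:
  U = ∅: f^{-1}(U) = ∅ ∈ τ_X ✓.
  U = {p16}: f^{-1}(U) = {2} ∉ τ_X ✗.
  U = {p18}: f^{-1}(U) = {0, 1} ∈ τ_X ✓.
  U = {p16, p17}: f^{-1}(U) = {2} ∉ τ_X ✗.
  U = {p16, p18}: f^{-1}(U) = {0, 1, 2} ∈ τ_X ✓.
  U = {p16, p17, p18}: f^{-1}(U) = {0, 1, 2} ∈ τ_X ✓.
Found U = {p16} with f^{-1}(U) = {2} not in τ_X. Therefore f is NOT continuous.


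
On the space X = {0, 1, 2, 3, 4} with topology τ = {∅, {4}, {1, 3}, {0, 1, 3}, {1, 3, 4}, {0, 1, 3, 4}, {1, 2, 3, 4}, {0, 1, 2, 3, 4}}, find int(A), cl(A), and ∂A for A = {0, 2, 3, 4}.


int(A) = {4}, cl(A) = {0, 1, 2, 3, 4}, ∂A = {0, 1, 2, 3}.

Closed sets in (X, τ) are complements of opens:
  closed(X, τ) = {∅, {0}, {2}, {0, 2}, {2, 4}, {0, 2, 4}, {0, 1, 2, 3}, {0, 1, 2, 3, 4}}.
int(A) = ⋃ {U ∈ τ : U ⊆ A}. Opens contained in A: ∅, {4}.
Taking the union of these: int(A) = {4}.
cl(A) = ⋂ {C closed : A ⊆ C}. Closed sets containing A: {0, 1, 2, 3, 4}.
Intersecting these: cl(A) = {0, 1, 2, 3, 4}.
∂A = cl(A) ∖ int(A) = {0, 1, 2, 3, 4} ∖ {4} = {0, 1, 2, 3}.


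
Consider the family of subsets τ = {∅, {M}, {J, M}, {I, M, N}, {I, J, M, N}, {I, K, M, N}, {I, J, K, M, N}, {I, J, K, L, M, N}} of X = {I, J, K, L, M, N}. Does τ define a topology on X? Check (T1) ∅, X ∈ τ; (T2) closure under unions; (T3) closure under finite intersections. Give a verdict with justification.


τ IS a topology on X.

Axiom (T1): ∅ ∈ τ? Yes; X ∈ τ? Yes.
Axiom (T2/T3): check pairwise unions and intersections of members of τ.
All pairwise intersections and unions checked — each lies in τ. Therefore τ satisfies (T1), (T2), (T3): it IS a topology on X.


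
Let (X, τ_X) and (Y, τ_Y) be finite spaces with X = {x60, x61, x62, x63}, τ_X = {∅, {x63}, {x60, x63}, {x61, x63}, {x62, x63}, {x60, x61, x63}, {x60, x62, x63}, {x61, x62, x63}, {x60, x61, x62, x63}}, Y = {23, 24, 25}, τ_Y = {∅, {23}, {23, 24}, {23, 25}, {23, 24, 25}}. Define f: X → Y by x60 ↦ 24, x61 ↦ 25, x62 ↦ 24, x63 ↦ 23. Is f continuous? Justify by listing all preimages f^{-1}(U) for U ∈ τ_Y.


f IS continuous.

Compute f^{-1}(U) for each U ∈ τ_Y:
  U = ∅: f^{-1}(U) = ∅ ∈ τ_X ✓.
  U = {23}: f^{-1}(U) = {x63} ∈ τ_X ✓.
  U = {23, 24}: f^{-1}(U) = {x60, x62, x63} ∈ τ_X ✓.
  U = {23, 25}: f^{-1}(U) = {x61, x63} ∈ τ_X ✓.
  U = {23, 24, 25}: f^{-1}(U) = {x60, x61, x62, x63} ∈ τ_X ✓.
Every preimage lies in τ_X, so f IS continuous.


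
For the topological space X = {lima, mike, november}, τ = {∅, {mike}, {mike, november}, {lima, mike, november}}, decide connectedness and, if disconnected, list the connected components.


(X, τ) is connected.

Find clopen sets (U ∈ τ with X ∖ U ∈ τ):
  U = ∅, X ∖ U = {lima, mike, november} — both open, so U is clopen.
  U = {lima, mike, november}, X ∖ U = ∅ — both open, so U is clopen.
Only trivial clopens (∅ and X) exist, so (X, τ) is connected.
Compute connected components by grouping points that agree on all clopens:
  component: {lima, mike, november}


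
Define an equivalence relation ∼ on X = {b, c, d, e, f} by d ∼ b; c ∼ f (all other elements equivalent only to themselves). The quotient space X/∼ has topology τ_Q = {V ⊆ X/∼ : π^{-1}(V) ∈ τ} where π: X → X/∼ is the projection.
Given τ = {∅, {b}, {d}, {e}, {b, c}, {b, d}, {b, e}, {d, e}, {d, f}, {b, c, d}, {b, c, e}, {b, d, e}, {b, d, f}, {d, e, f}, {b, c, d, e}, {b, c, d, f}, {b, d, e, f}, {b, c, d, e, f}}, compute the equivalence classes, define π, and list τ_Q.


X/∼ = {[b=d], [c=f], [e]}; |τ_Q| = 6.

Equivalence classes: [b=d], [c=f], [e].
Quotient map π: X → X/∼ sends b ↦ [b=d], c ↦ [c=f], d ↦ [b=d], e ↦ [e], f ↦ [c=f].
For each subset V ⊆ X/∼, compute π^{-1}(V) ⊆ X and check whether π^{-1}(V) ∈ τ. V is open in τ_Q iff π^{-1}(V) ∈ τ.
  V = {}: π^{-1}(V) = ∅ ∈ τ ✓.
  V = {[b=d]}: π^{-1}(V) = {b, d} ∈ τ ✓.
  V = {[c=f]}: π^{-1}(V) = {c, f} ∉ τ ✗.
  V = {[b=d], [c=f]}: π^{-1}(V) = {b, c, d, f} ∈ τ ✓.
  V = {[e]}: π^{-1}(V) = {e} ∈ τ ✓.
  V = {[b=d], [e]}: π^{-1}(V) = {b, d, e} ∈ τ ✓.
  V = {[c=f], [e]}: π^{-1}(V) = {c, e, f} ∉ τ ✗.
  V = {[b=d], [c=f], [e]}: π^{-1}(V) = {b, c, d, e, f} ∈ τ ✓.
Open sets in the quotient: τ_Q = {{}, {[b=d]}, {[b=d], [c=f]}, {[e]}, {[b=d], [e]}, {[b=d], [c=f], [e]}} (6 elements).


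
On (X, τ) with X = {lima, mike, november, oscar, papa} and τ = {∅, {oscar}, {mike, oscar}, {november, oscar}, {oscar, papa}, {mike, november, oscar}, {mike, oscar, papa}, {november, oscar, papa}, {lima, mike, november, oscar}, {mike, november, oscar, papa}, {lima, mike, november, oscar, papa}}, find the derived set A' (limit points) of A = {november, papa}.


A' = {lima}

For each x ∈ X, list the open sets U ∈ τ with x ∈ U, then check whether U ∩ (A ∖ {x}) ≠ ∅ for every such U.
  x = lima: opens ∋ x are {lima, mike, november, oscar}, {lima, mike, november, oscar, papa}; each meets A ∖ {lima}, so x IS a limit point.
  x = mike: open {mike, oscar} ∋ x has {mike, oscar} ∩ (A ∖ {mike}) = ∅, so x is NOT a limit point.
  x = november: open {november, oscar} ∋ x has {november, oscar} ∩ (A ∖ {november}) = ∅, so x is NOT a limit point.
  x = oscar: open {oscar} ∋ x has {oscar} ∩ (A ∖ {oscar}) = ∅, so x is NOT a limit point.
  x = papa: open {oscar, papa} ∋ x has {oscar, papa} ∩ (A ∖ {papa}) = ∅, so x is NOT a limit point.
Collecting: A' = {lima}.


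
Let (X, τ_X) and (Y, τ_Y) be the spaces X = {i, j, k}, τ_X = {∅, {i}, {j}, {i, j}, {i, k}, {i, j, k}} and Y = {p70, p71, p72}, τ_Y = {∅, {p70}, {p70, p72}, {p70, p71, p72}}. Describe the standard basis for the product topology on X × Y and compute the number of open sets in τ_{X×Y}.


Basis B = {∅ × ∅, {i} × {p70}, {j} × {p70}, {i} × {p70, p72}, {i, j} × {p70}, {i, k} × {p70}, {j} × {p70, p72}, {i} × {p70, p71, p72}, {i, j, k} × {p70}, {j} × {p70, p71, p72}, {i, j} × {p70, p72}, {i, k} × {p70, p72}, {i, j} × {p70, p71, p72}, {i, k} × {p70, p71, p72}, {i, j, k} × {p70, p72}, {i, j, k} × {p70, p71, p72}}; |τ_{X×Y}| = 40.

Enumerate products U × V with U ∈ τ_X, V ∈ τ_Y (deduplicated):
  ∅ × ∅ = {} (∅)
  {i} × {p70} = {(i,p70)}
  {j} × {p70} = {(j,p70)}
  {i} × {p70, p72} = {(i,p70), (i,p72)}
  {i, j} × {p70} = {(i,p70), (j,p70)}
  {i, k} × {p70} = {(i,p70), (k,p70)}
  {j} × {p70, p72} = {(j,p70), (j,p72)}
  {i} × {p70, p71, p72} = {(i,p70), (i,p71), (i,p72)}
  {i, j, k} × {p70} = {(i,p70), (j,p70), (k,p70)}
  {j} × {p70, p71, p72} = {(j,p70), (j,p71), (j,p72)}
  {i, j} × {p70, p72} = {(i,p70), (i,p72), (j,p70), (j,p72)}
  {i, k} × {p70, p72} = {(i,p70), (i,p72), (k,p70), (k,p72)}
  {i, j} × {p70, p71, p72} = {(i,p70), (i,p71), (i,p72), (j,p70), (j,p71), (j,p72)}
  {i, k} × {p70, p71, p72} = {(i,p70), (i,p71), (i,p72), (k,p70), (k,p71), (k,p72)}
  {i, j, k} × {p70, p72} = {(i,p70), (i,p72), (j,p70), (j,p72), (k,p70), (k,p72)}
  {i, j, k} × {p70, p71, p72} = {(i,p70), (i,p71), (i,p72), (j,p70), (j,p71), (j,p72), (k,p70), (k,p71), (k,p72)}
These 16 distinct sets form the basis B.
Close under arbitrary unions to get τ_{X×Y}; counting gives |τ_{X×Y}| = 40.


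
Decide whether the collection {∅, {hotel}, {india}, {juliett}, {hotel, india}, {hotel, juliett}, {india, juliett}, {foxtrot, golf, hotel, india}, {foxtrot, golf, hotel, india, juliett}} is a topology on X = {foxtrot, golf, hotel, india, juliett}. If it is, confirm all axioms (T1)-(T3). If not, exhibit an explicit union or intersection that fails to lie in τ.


τ is NOT a topology on X.

Axiom (T1): ∅ ∈ τ? Yes; X ∈ τ? Yes.
Axiom (T2/T3): check pairwise unions and intersections of members of τ.
Counterexample for (T2): {hotel} ∪ {india, juliett} = {hotel, india, juliett} ∉ τ. Therefore τ is NOT a topology.


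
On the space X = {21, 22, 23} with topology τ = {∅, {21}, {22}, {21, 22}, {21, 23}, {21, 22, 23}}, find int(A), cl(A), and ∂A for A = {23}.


int(A) = ∅, cl(A) = {23}, ∂A = {23}.

Closed sets in (X, τ) are complements of opens:
  closed(X, τ) = {∅, {22}, {23}, {21, 23}, {22, 23}, {21, 22, 23}}.
int(A) = ⋃ {U ∈ τ : U ⊆ A}. Opens contained in A: ∅.
Taking the union of these: int(A) = ∅.
cl(A) = ⋂ {C closed : A ⊆ C}. Closed sets containing A: {23}, {21, 23}, {22, 23}, {21, 22, 23}.
Intersecting these: cl(A) = {23}.
∂A = cl(A) ∖ int(A) = {23} ∖ ∅ = {23}.


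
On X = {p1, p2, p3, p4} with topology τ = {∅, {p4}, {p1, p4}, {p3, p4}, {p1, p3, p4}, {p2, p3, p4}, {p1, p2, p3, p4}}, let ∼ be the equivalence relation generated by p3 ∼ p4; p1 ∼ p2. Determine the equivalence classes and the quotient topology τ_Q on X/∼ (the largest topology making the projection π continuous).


X/∼ = {[p1=p2], [p3=p4]}; |τ_Q| = 3.

Equivalence classes: [p1=p2], [p3=p4].
Quotient map π: X → X/∼ sends p1 ↦ [p1=p2], p2 ↦ [p1=p2], p3 ↦ [p3=p4], p4 ↦ [p3=p4].
For each subset V ⊆ X/∼, compute π^{-1}(V) ⊆ X and check whether π^{-1}(V) ∈ τ. V is open in τ_Q iff π^{-1}(V) ∈ τ.
  V = {}: π^{-1}(V) = ∅ ∈ τ ✓.
  V = {[p1=p2]}: π^{-1}(V) = {p1, p2} ∉ τ ✗.
  V = {[p3=p4]}: π^{-1}(V) = {p3, p4} ∈ τ ✓.
  V = {[p1=p2], [p3=p4]}: π^{-1}(V) = {p1, p2, p3, p4} ∈ τ ✓.
Open sets in the quotient: τ_Q = {{}, {[p3=p4]}, {[p1=p2], [p3=p4]}} (3 elements).
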